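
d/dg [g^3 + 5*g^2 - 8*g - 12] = 3*g^2 + 10*g - 8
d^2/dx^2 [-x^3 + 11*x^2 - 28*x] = 22 - 6*x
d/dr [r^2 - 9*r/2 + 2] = 2*r - 9/2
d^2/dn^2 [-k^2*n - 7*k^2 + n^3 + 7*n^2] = 6*n + 14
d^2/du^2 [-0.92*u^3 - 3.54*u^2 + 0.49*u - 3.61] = -5.52*u - 7.08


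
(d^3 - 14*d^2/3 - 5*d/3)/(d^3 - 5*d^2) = (d + 1/3)/d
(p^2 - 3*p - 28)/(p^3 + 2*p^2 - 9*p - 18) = (p^2 - 3*p - 28)/(p^3 + 2*p^2 - 9*p - 18)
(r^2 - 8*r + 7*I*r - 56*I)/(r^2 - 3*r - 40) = (r + 7*I)/(r + 5)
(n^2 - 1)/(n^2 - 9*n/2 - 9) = 2*(1 - n^2)/(-2*n^2 + 9*n + 18)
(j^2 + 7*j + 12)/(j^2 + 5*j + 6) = (j + 4)/(j + 2)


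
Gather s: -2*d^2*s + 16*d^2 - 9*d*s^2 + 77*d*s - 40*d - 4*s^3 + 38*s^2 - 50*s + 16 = 16*d^2 - 40*d - 4*s^3 + s^2*(38 - 9*d) + s*(-2*d^2 + 77*d - 50) + 16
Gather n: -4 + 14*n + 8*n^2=8*n^2 + 14*n - 4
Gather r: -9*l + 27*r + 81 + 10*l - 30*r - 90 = l - 3*r - 9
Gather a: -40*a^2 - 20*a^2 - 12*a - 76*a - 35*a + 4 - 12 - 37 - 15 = -60*a^2 - 123*a - 60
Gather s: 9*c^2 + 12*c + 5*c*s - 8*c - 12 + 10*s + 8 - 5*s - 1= 9*c^2 + 4*c + s*(5*c + 5) - 5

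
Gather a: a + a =2*a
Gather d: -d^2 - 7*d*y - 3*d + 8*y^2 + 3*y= -d^2 + d*(-7*y - 3) + 8*y^2 + 3*y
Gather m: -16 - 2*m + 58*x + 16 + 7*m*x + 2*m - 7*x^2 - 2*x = 7*m*x - 7*x^2 + 56*x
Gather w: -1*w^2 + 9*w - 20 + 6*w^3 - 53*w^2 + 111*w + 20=6*w^3 - 54*w^2 + 120*w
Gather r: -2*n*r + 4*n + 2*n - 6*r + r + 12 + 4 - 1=6*n + r*(-2*n - 5) + 15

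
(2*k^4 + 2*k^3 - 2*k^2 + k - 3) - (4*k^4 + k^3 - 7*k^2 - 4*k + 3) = -2*k^4 + k^3 + 5*k^2 + 5*k - 6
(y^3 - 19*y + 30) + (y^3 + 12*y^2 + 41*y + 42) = 2*y^3 + 12*y^2 + 22*y + 72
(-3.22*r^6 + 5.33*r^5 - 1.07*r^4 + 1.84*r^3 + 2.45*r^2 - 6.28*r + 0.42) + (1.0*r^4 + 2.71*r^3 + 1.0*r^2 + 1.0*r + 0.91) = -3.22*r^6 + 5.33*r^5 - 0.0700000000000001*r^4 + 4.55*r^3 + 3.45*r^2 - 5.28*r + 1.33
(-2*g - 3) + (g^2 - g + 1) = g^2 - 3*g - 2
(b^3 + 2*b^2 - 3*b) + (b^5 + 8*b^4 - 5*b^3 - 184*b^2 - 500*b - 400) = b^5 + 8*b^4 - 4*b^3 - 182*b^2 - 503*b - 400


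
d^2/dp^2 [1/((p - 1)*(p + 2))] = 2*((p - 1)^2 + (p - 1)*(p + 2) + (p + 2)^2)/((p - 1)^3*(p + 2)^3)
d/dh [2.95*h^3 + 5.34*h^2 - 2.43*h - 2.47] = 8.85*h^2 + 10.68*h - 2.43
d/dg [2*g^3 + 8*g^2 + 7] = 2*g*(3*g + 8)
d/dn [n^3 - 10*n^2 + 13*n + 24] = 3*n^2 - 20*n + 13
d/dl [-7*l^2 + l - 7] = 1 - 14*l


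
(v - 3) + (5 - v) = 2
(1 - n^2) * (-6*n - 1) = 6*n^3 + n^2 - 6*n - 1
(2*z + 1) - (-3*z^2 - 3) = 3*z^2 + 2*z + 4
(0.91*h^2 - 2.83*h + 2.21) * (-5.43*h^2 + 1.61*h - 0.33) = -4.9413*h^4 + 16.832*h^3 - 16.8569*h^2 + 4.492*h - 0.7293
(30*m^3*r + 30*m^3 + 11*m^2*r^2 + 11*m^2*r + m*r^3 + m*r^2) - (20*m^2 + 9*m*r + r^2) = 30*m^3*r + 30*m^3 + 11*m^2*r^2 + 11*m^2*r - 20*m^2 + m*r^3 + m*r^2 - 9*m*r - r^2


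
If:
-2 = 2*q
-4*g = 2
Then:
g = -1/2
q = -1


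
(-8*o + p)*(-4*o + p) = 32*o^2 - 12*o*p + p^2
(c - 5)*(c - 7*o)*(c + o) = c^3 - 6*c^2*o - 5*c^2 - 7*c*o^2 + 30*c*o + 35*o^2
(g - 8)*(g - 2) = g^2 - 10*g + 16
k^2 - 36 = (k - 6)*(k + 6)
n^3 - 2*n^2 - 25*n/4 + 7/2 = (n - 7/2)*(n - 1/2)*(n + 2)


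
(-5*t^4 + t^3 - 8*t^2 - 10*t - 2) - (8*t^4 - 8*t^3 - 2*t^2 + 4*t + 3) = -13*t^4 + 9*t^3 - 6*t^2 - 14*t - 5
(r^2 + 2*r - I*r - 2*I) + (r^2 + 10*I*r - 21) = 2*r^2 + 2*r + 9*I*r - 21 - 2*I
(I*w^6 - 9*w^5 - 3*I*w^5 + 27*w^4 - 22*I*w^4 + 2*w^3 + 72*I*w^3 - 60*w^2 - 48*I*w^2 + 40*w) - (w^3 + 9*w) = I*w^6 - 9*w^5 - 3*I*w^5 + 27*w^4 - 22*I*w^4 + w^3 + 72*I*w^3 - 60*w^2 - 48*I*w^2 + 31*w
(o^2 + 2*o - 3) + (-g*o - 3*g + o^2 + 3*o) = -g*o - 3*g + 2*o^2 + 5*o - 3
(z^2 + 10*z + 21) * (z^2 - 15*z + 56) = z^4 - 5*z^3 - 73*z^2 + 245*z + 1176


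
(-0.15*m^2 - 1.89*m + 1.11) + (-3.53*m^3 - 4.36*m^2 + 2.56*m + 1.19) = -3.53*m^3 - 4.51*m^2 + 0.67*m + 2.3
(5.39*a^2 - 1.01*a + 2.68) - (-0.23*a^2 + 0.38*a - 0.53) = 5.62*a^2 - 1.39*a + 3.21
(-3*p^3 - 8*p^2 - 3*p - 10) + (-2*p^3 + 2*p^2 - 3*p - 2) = -5*p^3 - 6*p^2 - 6*p - 12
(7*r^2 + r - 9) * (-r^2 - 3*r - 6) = -7*r^4 - 22*r^3 - 36*r^2 + 21*r + 54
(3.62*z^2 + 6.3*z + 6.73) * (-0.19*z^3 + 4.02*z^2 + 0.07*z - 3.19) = -0.6878*z^5 + 13.3554*z^4 + 24.3007*z^3 + 15.9478*z^2 - 19.6259*z - 21.4687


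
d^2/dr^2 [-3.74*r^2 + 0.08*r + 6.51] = -7.48000000000000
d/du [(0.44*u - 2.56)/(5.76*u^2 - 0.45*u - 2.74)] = (-2.5344*u^2 + 29.4912*u - 2.3576)/(33.1776*u^4 - 5.184*u^3 - 31.3623*u^2 + 2.466*u + 7.5076)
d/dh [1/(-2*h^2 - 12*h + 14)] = (h + 3)/(h^2 + 6*h - 7)^2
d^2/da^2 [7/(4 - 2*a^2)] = 7*(-3*a^2 - 2)/(a^2 - 2)^3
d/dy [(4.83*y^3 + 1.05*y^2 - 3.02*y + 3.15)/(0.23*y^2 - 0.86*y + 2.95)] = (1.1109*y^4 - 8.3076*y^3 + 42.5371*y^2 + 4.746*y - 6.2)/(0.0529*y^4 - 0.3956*y^3 + 2.0966*y^2 - 5.074*y + 8.7025)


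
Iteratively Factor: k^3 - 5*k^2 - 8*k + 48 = (k + 3)*(k^2 - 8*k + 16) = (k - 4)*(k + 3)*(k - 4)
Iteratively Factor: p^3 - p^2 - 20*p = (p - 5)*(p^2 + 4*p) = (p - 5)*(p + 4)*(p)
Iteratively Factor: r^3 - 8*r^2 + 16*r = (r)*(r^2 - 8*r + 16) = r*(r - 4)*(r - 4)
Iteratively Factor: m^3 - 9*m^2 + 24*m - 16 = (m - 4)*(m^2 - 5*m + 4) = (m - 4)*(m - 1)*(m - 4)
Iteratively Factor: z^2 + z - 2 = (z - 1)*(z + 2)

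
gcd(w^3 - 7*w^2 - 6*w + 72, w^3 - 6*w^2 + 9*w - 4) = w - 4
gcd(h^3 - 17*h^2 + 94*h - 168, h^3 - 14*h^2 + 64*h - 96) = h^2 - 10*h + 24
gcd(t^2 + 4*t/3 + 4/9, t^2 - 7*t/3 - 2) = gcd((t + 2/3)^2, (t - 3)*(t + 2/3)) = t + 2/3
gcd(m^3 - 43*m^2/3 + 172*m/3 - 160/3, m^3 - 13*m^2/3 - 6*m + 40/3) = m^2 - 19*m/3 + 20/3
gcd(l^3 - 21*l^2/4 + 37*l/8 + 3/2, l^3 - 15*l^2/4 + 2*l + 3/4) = l + 1/4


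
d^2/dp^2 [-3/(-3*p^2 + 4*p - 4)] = 6*(-9*p^2 + 12*p + 4*(3*p - 2)^2 - 12)/(3*p^2 - 4*p + 4)^3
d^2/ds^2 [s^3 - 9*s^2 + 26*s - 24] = 6*s - 18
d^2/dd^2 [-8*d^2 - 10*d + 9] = -16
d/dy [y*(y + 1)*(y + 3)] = 3*y^2 + 8*y + 3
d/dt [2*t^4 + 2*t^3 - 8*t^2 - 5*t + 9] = 8*t^3 + 6*t^2 - 16*t - 5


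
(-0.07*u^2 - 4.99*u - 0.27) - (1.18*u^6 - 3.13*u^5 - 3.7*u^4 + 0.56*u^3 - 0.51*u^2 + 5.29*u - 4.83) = -1.18*u^6 + 3.13*u^5 + 3.7*u^4 - 0.56*u^3 + 0.44*u^2 - 10.28*u + 4.56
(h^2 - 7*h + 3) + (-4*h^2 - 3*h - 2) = -3*h^2 - 10*h + 1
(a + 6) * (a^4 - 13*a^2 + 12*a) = a^5 + 6*a^4 - 13*a^3 - 66*a^2 + 72*a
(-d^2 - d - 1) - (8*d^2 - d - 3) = 2 - 9*d^2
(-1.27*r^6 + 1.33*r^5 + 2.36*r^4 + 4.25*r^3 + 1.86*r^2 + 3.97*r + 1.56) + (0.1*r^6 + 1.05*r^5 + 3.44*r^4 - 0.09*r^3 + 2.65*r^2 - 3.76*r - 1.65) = -1.17*r^6 + 2.38*r^5 + 5.8*r^4 + 4.16*r^3 + 4.51*r^2 + 0.21*r - 0.0899999999999999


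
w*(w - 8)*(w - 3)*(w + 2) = w^4 - 9*w^3 + 2*w^2 + 48*w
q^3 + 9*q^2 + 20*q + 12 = (q + 1)*(q + 2)*(q + 6)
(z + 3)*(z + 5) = z^2 + 8*z + 15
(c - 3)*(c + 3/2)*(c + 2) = c^3 + c^2/2 - 15*c/2 - 9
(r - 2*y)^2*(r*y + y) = r^3*y - 4*r^2*y^2 + r^2*y + 4*r*y^3 - 4*r*y^2 + 4*y^3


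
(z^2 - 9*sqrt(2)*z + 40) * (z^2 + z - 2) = z^4 - 9*sqrt(2)*z^3 + z^3 - 9*sqrt(2)*z^2 + 38*z^2 + 18*sqrt(2)*z + 40*z - 80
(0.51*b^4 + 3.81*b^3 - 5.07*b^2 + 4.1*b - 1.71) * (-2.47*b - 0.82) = -1.2597*b^5 - 9.8289*b^4 + 9.3987*b^3 - 5.9696*b^2 + 0.8617*b + 1.4022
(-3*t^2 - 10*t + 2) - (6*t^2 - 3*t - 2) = -9*t^2 - 7*t + 4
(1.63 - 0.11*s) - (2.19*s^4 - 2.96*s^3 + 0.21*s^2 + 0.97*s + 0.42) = -2.19*s^4 + 2.96*s^3 - 0.21*s^2 - 1.08*s + 1.21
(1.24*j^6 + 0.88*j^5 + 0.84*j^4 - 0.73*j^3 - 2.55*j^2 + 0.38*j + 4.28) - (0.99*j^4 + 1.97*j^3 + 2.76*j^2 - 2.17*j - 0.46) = 1.24*j^6 + 0.88*j^5 - 0.15*j^4 - 2.7*j^3 - 5.31*j^2 + 2.55*j + 4.74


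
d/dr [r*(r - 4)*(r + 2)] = 3*r^2 - 4*r - 8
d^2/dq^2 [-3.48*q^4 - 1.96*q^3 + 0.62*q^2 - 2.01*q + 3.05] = -41.76*q^2 - 11.76*q + 1.24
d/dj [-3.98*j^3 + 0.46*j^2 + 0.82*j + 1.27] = -11.94*j^2 + 0.92*j + 0.82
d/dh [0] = 0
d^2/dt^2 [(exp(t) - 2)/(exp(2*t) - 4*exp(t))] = (exp(3*t) - 4*exp(2*t) + 24*exp(t) - 32)*exp(-t)/(exp(3*t) - 12*exp(2*t) + 48*exp(t) - 64)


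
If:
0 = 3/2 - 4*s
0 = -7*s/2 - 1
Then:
No Solution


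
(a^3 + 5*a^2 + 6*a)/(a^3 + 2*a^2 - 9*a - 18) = a/(a - 3)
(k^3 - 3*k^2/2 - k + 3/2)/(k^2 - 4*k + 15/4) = 2*(k^2 - 1)/(2*k - 5)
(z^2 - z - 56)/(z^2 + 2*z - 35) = (z - 8)/(z - 5)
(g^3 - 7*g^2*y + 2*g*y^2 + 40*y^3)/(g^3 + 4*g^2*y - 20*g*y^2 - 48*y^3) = (g - 5*y)/(g + 6*y)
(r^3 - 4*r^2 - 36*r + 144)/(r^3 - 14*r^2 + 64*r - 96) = (r + 6)/(r - 4)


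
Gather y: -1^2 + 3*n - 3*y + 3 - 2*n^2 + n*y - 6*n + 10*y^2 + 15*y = -2*n^2 - 3*n + 10*y^2 + y*(n + 12) + 2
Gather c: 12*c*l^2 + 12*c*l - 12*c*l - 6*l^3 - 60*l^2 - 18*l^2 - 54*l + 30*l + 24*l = 12*c*l^2 - 6*l^3 - 78*l^2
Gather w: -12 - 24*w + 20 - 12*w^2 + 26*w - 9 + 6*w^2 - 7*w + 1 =-6*w^2 - 5*w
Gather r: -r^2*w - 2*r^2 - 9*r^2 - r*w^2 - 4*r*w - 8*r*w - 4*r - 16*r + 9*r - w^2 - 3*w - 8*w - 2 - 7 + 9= r^2*(-w - 11) + r*(-w^2 - 12*w - 11) - w^2 - 11*w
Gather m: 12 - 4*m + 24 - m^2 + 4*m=36 - m^2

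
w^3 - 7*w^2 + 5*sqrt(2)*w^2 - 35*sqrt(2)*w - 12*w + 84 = (w - 7)*(w - sqrt(2))*(w + 6*sqrt(2))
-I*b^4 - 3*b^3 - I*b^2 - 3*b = b*(b - 3*I)*(b - I)*(-I*b + 1)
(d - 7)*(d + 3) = d^2 - 4*d - 21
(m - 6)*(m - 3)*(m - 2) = m^3 - 11*m^2 + 36*m - 36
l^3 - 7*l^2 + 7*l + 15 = (l - 5)*(l - 3)*(l + 1)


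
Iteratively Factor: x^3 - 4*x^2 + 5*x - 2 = (x - 1)*(x^2 - 3*x + 2) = (x - 2)*(x - 1)*(x - 1)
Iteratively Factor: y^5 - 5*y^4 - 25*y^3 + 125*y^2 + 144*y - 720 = (y + 3)*(y^4 - 8*y^3 - y^2 + 128*y - 240) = (y - 5)*(y + 3)*(y^3 - 3*y^2 - 16*y + 48) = (y - 5)*(y + 3)*(y + 4)*(y^2 - 7*y + 12) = (y - 5)*(y - 3)*(y + 3)*(y + 4)*(y - 4)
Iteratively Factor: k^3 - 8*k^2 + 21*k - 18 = (k - 2)*(k^2 - 6*k + 9) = (k - 3)*(k - 2)*(k - 3)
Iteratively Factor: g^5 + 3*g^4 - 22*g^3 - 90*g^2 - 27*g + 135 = (g + 3)*(g^4 - 22*g^2 - 24*g + 45) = (g + 3)^2*(g^3 - 3*g^2 - 13*g + 15) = (g - 5)*(g + 3)^2*(g^2 + 2*g - 3) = (g - 5)*(g - 1)*(g + 3)^2*(g + 3)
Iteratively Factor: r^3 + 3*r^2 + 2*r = (r)*(r^2 + 3*r + 2) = r*(r + 2)*(r + 1)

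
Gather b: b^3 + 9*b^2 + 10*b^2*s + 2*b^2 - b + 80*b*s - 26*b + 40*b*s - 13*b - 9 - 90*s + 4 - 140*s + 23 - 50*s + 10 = b^3 + b^2*(10*s + 11) + b*(120*s - 40) - 280*s + 28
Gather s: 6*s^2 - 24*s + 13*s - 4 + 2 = 6*s^2 - 11*s - 2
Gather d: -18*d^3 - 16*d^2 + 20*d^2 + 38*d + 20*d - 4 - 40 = -18*d^3 + 4*d^2 + 58*d - 44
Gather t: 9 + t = t + 9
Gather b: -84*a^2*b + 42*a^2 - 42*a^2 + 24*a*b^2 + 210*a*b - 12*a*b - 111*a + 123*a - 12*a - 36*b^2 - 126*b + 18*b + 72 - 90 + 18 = b^2*(24*a - 36) + b*(-84*a^2 + 198*a - 108)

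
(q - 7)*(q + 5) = q^2 - 2*q - 35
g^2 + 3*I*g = g*(g + 3*I)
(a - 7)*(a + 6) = a^2 - a - 42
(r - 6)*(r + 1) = r^2 - 5*r - 6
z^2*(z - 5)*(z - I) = z^4 - 5*z^3 - I*z^3 + 5*I*z^2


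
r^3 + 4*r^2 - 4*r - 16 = (r - 2)*(r + 2)*(r + 4)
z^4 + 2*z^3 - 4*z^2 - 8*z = z*(z - 2)*(z + 2)^2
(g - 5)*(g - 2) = g^2 - 7*g + 10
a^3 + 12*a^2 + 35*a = a*(a + 5)*(a + 7)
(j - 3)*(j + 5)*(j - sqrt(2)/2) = j^3 - sqrt(2)*j^2/2 + 2*j^2 - 15*j - sqrt(2)*j + 15*sqrt(2)/2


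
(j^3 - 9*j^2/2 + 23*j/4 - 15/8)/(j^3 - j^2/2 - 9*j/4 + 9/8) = (2*j - 5)/(2*j + 3)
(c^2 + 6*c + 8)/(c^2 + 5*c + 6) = (c + 4)/(c + 3)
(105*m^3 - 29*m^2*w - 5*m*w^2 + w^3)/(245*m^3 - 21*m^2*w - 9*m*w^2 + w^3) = (-3*m + w)/(-7*m + w)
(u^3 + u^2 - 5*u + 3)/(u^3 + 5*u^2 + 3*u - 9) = (u - 1)/(u + 3)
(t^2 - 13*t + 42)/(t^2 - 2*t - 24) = (t - 7)/(t + 4)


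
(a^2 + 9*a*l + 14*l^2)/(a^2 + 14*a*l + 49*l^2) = (a + 2*l)/(a + 7*l)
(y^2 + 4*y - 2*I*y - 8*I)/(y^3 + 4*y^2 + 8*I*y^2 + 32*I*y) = (y - 2*I)/(y*(y + 8*I))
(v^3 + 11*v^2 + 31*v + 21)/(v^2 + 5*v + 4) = (v^2 + 10*v + 21)/(v + 4)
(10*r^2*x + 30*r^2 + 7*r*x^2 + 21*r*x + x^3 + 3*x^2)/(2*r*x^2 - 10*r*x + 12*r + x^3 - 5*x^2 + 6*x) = (5*r*x + 15*r + x^2 + 3*x)/(x^2 - 5*x + 6)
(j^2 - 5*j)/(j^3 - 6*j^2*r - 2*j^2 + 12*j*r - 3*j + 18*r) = j*(j - 5)/(j^3 - 6*j^2*r - 2*j^2 + 12*j*r - 3*j + 18*r)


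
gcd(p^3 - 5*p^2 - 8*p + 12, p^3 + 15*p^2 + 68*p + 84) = p + 2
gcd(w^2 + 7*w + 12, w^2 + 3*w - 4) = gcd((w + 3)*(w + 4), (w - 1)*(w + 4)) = w + 4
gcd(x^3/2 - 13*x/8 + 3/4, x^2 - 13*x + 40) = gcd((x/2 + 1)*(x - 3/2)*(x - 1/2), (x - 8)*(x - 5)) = 1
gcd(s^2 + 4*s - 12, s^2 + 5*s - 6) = s + 6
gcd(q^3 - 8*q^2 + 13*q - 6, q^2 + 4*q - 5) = q - 1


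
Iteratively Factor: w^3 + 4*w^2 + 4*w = (w + 2)*(w^2 + 2*w) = (w + 2)^2*(w)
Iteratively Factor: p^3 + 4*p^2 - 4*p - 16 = (p - 2)*(p^2 + 6*p + 8) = (p - 2)*(p + 4)*(p + 2)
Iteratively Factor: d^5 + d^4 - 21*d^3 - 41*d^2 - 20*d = (d + 4)*(d^4 - 3*d^3 - 9*d^2 - 5*d) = (d + 1)*(d + 4)*(d^3 - 4*d^2 - 5*d) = (d - 5)*(d + 1)*(d + 4)*(d^2 + d) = (d - 5)*(d + 1)^2*(d + 4)*(d)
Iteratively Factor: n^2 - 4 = (n + 2)*(n - 2)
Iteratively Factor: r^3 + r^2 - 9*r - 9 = (r - 3)*(r^2 + 4*r + 3) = (r - 3)*(r + 1)*(r + 3)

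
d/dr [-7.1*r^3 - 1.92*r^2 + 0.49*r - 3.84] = -21.3*r^2 - 3.84*r + 0.49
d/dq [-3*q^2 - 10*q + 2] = -6*q - 10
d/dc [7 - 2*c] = -2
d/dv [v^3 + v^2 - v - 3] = 3*v^2 + 2*v - 1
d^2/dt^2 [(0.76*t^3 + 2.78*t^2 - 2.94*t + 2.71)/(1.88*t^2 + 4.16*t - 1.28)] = (-34.30368*t^3 + 73.327008*t^2 + 92.188416*t + 84.63872)/(6.644672*t^6 + 44.109312*t^5 + 84.031488*t^4 + 11.927552*t^3 - 57.212928*t^2 + 20.447232*t - 2.097152)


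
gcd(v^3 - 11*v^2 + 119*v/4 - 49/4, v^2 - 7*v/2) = v - 7/2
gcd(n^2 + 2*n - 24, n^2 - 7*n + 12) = n - 4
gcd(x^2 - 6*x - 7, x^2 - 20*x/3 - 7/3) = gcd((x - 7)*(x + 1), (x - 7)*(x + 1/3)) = x - 7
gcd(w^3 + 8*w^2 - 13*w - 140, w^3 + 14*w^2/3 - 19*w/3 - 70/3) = w + 5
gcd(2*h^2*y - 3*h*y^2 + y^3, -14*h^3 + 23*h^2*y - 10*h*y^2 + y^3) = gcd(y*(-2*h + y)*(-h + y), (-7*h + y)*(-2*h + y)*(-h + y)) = 2*h^2 - 3*h*y + y^2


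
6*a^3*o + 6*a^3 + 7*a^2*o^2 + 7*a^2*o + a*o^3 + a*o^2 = (a + o)*(6*a + o)*(a*o + a)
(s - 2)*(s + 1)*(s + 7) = s^3 + 6*s^2 - 9*s - 14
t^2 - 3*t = t*(t - 3)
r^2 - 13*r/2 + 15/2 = (r - 5)*(r - 3/2)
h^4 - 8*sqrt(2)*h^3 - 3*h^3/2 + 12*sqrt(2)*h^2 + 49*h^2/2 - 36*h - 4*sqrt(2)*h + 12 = (h - 1)*(h - 1/2)*(h - 6*sqrt(2))*(h - 2*sqrt(2))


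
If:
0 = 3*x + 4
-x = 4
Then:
No Solution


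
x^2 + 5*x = x*(x + 5)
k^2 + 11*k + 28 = (k + 4)*(k + 7)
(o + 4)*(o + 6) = o^2 + 10*o + 24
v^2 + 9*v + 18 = (v + 3)*(v + 6)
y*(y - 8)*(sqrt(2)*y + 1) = sqrt(2)*y^3 - 8*sqrt(2)*y^2 + y^2 - 8*y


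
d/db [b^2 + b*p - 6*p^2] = 2*b + p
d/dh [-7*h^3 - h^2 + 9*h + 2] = -21*h^2 - 2*h + 9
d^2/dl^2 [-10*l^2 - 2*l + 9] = -20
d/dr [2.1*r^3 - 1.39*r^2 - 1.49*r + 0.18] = 6.3*r^2 - 2.78*r - 1.49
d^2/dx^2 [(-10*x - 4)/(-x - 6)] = -112/(x + 6)^3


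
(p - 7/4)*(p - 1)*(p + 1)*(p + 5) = p^4 + 13*p^3/4 - 39*p^2/4 - 13*p/4 + 35/4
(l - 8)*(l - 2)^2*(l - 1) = l^4 - 13*l^3 + 48*l^2 - 68*l + 32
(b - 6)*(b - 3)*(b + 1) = b^3 - 8*b^2 + 9*b + 18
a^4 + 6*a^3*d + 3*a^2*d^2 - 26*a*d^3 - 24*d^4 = (a - 2*d)*(a + d)*(a + 3*d)*(a + 4*d)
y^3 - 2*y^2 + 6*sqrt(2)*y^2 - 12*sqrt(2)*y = y*(y - 2)*(y + 6*sqrt(2))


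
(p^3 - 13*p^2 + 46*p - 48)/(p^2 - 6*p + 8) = (p^2 - 11*p + 24)/(p - 4)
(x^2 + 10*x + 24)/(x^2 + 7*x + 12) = (x + 6)/(x + 3)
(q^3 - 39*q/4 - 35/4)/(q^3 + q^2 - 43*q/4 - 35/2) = (q + 1)/(q + 2)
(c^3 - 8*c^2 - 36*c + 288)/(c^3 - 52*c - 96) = (c - 6)/(c + 2)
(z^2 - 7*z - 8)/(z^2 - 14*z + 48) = (z + 1)/(z - 6)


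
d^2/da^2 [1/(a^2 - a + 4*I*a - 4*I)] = 2*(-a^2 + a - 4*I*a + (2*a - 1 + 4*I)^2 + 4*I)/(a^2 - a + 4*I*a - 4*I)^3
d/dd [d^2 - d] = 2*d - 1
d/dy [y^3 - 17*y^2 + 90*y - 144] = 3*y^2 - 34*y + 90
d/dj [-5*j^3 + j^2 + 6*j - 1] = -15*j^2 + 2*j + 6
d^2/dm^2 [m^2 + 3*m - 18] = 2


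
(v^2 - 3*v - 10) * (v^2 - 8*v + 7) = v^4 - 11*v^3 + 21*v^2 + 59*v - 70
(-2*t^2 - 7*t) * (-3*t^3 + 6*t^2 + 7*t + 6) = 6*t^5 + 9*t^4 - 56*t^3 - 61*t^2 - 42*t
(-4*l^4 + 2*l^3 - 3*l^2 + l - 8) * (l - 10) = -4*l^5 + 42*l^4 - 23*l^3 + 31*l^2 - 18*l + 80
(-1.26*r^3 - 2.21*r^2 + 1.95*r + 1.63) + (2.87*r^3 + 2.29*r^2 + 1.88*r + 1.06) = 1.61*r^3 + 0.0800000000000001*r^2 + 3.83*r + 2.69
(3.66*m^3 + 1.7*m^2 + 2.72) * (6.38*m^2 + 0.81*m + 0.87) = 23.3508*m^5 + 13.8106*m^4 + 4.5612*m^3 + 18.8326*m^2 + 2.2032*m + 2.3664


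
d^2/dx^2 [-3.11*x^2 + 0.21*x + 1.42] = -6.22000000000000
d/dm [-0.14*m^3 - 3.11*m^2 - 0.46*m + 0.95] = -0.42*m^2 - 6.22*m - 0.46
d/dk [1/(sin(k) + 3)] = -cos(k)/(sin(k) + 3)^2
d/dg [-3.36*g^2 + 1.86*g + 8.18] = 1.86 - 6.72*g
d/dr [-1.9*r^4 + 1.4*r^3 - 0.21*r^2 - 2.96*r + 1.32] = -7.6*r^3 + 4.2*r^2 - 0.42*r - 2.96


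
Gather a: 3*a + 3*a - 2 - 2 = 6*a - 4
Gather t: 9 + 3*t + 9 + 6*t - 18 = 9*t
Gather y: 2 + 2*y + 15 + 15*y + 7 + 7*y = 24*y + 24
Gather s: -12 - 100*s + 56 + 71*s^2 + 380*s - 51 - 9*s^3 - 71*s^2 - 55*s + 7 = -9*s^3 + 225*s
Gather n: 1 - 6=-5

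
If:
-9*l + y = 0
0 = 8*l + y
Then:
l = 0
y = 0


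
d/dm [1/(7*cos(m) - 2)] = 7*sin(m)/(7*cos(m) - 2)^2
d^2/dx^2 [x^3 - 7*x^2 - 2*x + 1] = 6*x - 14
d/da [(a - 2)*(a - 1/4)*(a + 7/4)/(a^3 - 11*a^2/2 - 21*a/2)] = (-160*a^4 - 452*a^3 - 521*a^2 + 308*a + 294)/(8*a^2*(4*a^4 - 44*a^3 + 37*a^2 + 462*a + 441))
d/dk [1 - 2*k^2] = -4*k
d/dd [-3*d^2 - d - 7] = -6*d - 1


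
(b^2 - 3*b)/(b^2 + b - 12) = b/(b + 4)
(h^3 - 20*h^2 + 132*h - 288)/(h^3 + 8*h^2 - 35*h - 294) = (h^2 - 14*h + 48)/(h^2 + 14*h + 49)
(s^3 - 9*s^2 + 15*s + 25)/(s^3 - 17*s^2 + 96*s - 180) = (s^2 - 4*s - 5)/(s^2 - 12*s + 36)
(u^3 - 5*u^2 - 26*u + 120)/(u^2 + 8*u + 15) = (u^2 - 10*u + 24)/(u + 3)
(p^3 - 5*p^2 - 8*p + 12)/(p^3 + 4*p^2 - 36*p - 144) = (p^2 + p - 2)/(p^2 + 10*p + 24)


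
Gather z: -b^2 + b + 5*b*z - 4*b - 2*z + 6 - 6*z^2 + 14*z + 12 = -b^2 - 3*b - 6*z^2 + z*(5*b + 12) + 18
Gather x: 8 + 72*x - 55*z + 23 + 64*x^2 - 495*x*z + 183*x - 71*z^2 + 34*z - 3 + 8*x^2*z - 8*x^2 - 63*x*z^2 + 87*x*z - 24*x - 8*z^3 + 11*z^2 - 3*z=x^2*(8*z + 56) + x*(-63*z^2 - 408*z + 231) - 8*z^3 - 60*z^2 - 24*z + 28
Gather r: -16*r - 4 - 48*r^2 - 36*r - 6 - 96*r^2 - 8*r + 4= -144*r^2 - 60*r - 6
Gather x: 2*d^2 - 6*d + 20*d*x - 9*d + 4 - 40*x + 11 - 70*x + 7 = 2*d^2 - 15*d + x*(20*d - 110) + 22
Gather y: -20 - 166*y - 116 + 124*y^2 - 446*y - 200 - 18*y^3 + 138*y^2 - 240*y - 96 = -18*y^3 + 262*y^2 - 852*y - 432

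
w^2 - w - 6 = (w - 3)*(w + 2)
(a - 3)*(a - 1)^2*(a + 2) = a^4 - 3*a^3 - 3*a^2 + 11*a - 6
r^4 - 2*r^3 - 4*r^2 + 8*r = r*(r - 2)^2*(r + 2)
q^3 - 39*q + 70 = (q - 5)*(q - 2)*(q + 7)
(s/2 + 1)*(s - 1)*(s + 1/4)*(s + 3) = s^4/2 + 17*s^3/8 + s^2 - 23*s/8 - 3/4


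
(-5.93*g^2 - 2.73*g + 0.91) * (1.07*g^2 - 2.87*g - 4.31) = -6.3451*g^4 + 14.098*g^3 + 34.3671*g^2 + 9.1546*g - 3.9221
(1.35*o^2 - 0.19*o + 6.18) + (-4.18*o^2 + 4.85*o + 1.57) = -2.83*o^2 + 4.66*o + 7.75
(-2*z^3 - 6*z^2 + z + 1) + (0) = -2*z^3 - 6*z^2 + z + 1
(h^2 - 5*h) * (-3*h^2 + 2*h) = -3*h^4 + 17*h^3 - 10*h^2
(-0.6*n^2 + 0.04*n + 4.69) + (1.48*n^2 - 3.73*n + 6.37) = 0.88*n^2 - 3.69*n + 11.06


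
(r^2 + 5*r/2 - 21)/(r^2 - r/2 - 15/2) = (-2*r^2 - 5*r + 42)/(-2*r^2 + r + 15)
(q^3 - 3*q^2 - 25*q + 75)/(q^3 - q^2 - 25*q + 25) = (q - 3)/(q - 1)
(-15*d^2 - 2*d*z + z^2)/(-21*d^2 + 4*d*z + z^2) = (-15*d^2 - 2*d*z + z^2)/(-21*d^2 + 4*d*z + z^2)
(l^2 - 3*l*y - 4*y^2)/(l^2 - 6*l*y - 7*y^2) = (-l + 4*y)/(-l + 7*y)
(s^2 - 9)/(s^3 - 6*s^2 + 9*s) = (s + 3)/(s*(s - 3))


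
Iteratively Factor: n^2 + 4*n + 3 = (n + 3)*(n + 1)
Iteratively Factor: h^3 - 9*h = (h - 3)*(h^2 + 3*h) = (h - 3)*(h + 3)*(h)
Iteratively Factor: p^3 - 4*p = (p + 2)*(p^2 - 2*p) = (p - 2)*(p + 2)*(p)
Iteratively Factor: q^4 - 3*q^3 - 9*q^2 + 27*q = (q)*(q^3 - 3*q^2 - 9*q + 27) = q*(q - 3)*(q^2 - 9) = q*(q - 3)^2*(q + 3)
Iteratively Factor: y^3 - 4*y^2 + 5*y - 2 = (y - 1)*(y^2 - 3*y + 2) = (y - 1)^2*(y - 2)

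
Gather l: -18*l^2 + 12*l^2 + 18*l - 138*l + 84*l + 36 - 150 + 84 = -6*l^2 - 36*l - 30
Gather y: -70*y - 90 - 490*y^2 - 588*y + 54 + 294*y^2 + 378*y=-196*y^2 - 280*y - 36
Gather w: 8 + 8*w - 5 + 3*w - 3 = 11*w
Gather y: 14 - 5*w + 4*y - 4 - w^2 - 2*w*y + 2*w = -w^2 - 3*w + y*(4 - 2*w) + 10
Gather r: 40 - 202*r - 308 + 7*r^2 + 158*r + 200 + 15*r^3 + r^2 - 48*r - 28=15*r^3 + 8*r^2 - 92*r - 96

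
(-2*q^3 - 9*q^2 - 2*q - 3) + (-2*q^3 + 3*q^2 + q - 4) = -4*q^3 - 6*q^2 - q - 7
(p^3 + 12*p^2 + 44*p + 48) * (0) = 0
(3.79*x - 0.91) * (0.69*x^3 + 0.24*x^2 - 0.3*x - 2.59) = 2.6151*x^4 + 0.2817*x^3 - 1.3554*x^2 - 9.5431*x + 2.3569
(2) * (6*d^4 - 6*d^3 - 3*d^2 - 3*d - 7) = 12*d^4 - 12*d^3 - 6*d^2 - 6*d - 14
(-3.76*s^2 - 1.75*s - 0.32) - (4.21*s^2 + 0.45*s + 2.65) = -7.97*s^2 - 2.2*s - 2.97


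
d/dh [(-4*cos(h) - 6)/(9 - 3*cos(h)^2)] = 4*(cos(h)^2 + 3*cos(h) + 3)*sin(h)/(3*(cos(h)^2 - 3)^2)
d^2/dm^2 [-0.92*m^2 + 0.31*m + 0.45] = -1.84000000000000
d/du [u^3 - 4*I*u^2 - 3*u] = 3*u^2 - 8*I*u - 3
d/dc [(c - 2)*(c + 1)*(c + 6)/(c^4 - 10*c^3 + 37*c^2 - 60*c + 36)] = (-c^3 - 17*c^2 + 8*c + 84)/(c^5 - 13*c^4 + 67*c^3 - 171*c^2 + 216*c - 108)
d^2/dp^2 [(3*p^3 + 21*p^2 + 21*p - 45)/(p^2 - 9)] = 96/(p^3 - 9*p^2 + 27*p - 27)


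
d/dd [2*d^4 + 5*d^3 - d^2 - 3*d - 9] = 8*d^3 + 15*d^2 - 2*d - 3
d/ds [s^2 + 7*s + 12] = 2*s + 7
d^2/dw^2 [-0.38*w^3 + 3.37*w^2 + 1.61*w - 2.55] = 6.74 - 2.28*w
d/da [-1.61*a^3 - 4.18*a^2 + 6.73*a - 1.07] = -4.83*a^2 - 8.36*a + 6.73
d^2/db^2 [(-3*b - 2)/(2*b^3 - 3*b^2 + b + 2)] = 2*(-(3*b + 2)*(6*b^2 - 6*b + 1)^2 + 3*(6*b^2 - 6*b + (2*b - 1)*(3*b + 2) + 1)*(2*b^3 - 3*b^2 + b + 2))/(2*b^3 - 3*b^2 + b + 2)^3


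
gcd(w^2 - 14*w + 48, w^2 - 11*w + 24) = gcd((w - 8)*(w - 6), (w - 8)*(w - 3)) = w - 8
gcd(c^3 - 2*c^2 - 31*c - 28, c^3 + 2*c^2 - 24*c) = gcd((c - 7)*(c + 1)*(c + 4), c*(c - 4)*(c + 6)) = 1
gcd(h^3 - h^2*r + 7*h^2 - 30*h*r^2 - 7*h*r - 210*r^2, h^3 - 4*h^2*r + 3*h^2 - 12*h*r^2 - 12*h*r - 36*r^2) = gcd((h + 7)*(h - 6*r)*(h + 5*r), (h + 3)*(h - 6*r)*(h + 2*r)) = -h + 6*r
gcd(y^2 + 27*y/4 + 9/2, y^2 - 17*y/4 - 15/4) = y + 3/4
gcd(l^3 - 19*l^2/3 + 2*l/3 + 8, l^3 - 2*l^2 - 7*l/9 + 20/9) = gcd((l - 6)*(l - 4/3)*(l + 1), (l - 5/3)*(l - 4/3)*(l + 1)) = l^2 - l/3 - 4/3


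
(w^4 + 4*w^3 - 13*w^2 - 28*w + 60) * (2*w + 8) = 2*w^5 + 16*w^4 + 6*w^3 - 160*w^2 - 104*w + 480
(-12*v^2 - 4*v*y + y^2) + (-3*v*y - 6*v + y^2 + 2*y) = -12*v^2 - 7*v*y - 6*v + 2*y^2 + 2*y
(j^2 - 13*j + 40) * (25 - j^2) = -j^4 + 13*j^3 - 15*j^2 - 325*j + 1000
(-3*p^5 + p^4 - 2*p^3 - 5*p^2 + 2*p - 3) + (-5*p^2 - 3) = -3*p^5 + p^4 - 2*p^3 - 10*p^2 + 2*p - 6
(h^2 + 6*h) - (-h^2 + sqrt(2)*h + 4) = 2*h^2 - sqrt(2)*h + 6*h - 4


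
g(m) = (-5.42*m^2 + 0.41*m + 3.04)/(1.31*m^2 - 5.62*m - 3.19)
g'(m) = (0.41 - 10.84*m)/(1.31*m^2 - 5.62*m - 3.19) + (5.62 - 2.62*m)*(-5.42*m^2 + 0.41*m + 3.04)/(1.31*m^2 - 5.62*m - 3.19)^2 = (29.9233*m^2 + 26.6148*m + 15.7769)/(1.7161*m^4 - 14.7244*m^3 + 23.2266*m^2 + 35.8556*m + 10.1761)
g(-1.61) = -1.26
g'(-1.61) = 0.59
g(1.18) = 0.50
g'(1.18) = 1.39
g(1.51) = 1.00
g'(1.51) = 1.64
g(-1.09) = -0.86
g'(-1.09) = 1.11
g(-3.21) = -1.91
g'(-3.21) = 0.30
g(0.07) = -0.85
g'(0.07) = 1.39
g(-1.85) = -1.39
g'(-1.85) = 0.50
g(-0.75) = -0.18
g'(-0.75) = 4.07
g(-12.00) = -3.09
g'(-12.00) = 0.06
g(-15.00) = -3.25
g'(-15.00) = 0.04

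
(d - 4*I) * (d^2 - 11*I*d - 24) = d^3 - 15*I*d^2 - 68*d + 96*I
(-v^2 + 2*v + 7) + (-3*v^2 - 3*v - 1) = -4*v^2 - v + 6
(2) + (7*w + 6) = 7*w + 8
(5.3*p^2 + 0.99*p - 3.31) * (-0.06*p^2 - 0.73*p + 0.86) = -0.318*p^4 - 3.9284*p^3 + 4.0339*p^2 + 3.2677*p - 2.8466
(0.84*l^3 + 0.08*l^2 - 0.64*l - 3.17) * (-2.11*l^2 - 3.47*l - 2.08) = -1.7724*l^5 - 3.0836*l^4 - 0.6744*l^3 + 8.7431*l^2 + 12.3311*l + 6.5936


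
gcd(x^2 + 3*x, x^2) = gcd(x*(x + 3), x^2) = x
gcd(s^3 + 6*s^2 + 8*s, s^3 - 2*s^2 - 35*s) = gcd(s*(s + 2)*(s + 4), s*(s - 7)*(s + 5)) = s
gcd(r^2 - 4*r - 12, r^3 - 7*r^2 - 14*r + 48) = 1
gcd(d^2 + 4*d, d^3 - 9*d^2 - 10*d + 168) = d + 4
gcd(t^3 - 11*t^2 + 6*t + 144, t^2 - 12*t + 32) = t - 8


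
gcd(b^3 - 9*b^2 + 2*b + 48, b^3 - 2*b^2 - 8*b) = b + 2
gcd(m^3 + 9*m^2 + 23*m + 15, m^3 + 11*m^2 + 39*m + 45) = m^2 + 8*m + 15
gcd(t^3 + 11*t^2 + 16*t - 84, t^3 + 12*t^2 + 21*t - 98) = t^2 + 5*t - 14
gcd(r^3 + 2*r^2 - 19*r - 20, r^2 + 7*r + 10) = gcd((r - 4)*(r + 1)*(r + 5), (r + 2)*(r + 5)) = r + 5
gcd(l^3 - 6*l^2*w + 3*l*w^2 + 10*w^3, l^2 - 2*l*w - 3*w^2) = l + w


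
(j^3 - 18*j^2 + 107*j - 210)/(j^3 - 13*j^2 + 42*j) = (j - 5)/j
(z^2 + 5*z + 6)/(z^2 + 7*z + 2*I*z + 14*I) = (z^2 + 5*z + 6)/(z^2 + z*(7 + 2*I) + 14*I)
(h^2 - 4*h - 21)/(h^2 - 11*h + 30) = (h^2 - 4*h - 21)/(h^2 - 11*h + 30)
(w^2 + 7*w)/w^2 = (w + 7)/w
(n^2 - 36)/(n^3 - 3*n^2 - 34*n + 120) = (n - 6)/(n^2 - 9*n + 20)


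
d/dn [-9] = 0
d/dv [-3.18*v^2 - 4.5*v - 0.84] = -6.36*v - 4.5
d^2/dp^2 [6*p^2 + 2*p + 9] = 12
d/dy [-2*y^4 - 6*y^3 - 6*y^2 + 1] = 2*y*(-4*y^2 - 9*y - 6)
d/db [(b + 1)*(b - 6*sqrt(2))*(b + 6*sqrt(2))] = 3*b^2 + 2*b - 72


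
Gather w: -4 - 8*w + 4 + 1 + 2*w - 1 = -6*w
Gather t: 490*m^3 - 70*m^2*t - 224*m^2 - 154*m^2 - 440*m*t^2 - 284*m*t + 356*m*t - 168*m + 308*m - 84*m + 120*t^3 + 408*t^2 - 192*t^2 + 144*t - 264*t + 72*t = 490*m^3 - 378*m^2 + 56*m + 120*t^3 + t^2*(216 - 440*m) + t*(-70*m^2 + 72*m - 48)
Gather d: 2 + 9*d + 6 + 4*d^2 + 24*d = 4*d^2 + 33*d + 8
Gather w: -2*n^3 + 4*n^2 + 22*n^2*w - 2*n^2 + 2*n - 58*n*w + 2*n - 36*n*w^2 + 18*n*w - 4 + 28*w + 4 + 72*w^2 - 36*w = -2*n^3 + 2*n^2 + 4*n + w^2*(72 - 36*n) + w*(22*n^2 - 40*n - 8)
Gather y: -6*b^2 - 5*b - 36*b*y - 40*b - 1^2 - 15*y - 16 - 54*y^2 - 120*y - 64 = -6*b^2 - 45*b - 54*y^2 + y*(-36*b - 135) - 81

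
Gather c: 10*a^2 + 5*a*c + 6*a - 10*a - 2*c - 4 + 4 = 10*a^2 - 4*a + c*(5*a - 2)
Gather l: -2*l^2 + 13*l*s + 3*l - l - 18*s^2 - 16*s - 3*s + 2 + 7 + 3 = -2*l^2 + l*(13*s + 2) - 18*s^2 - 19*s + 12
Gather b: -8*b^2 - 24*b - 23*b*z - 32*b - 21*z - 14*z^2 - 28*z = -8*b^2 + b*(-23*z - 56) - 14*z^2 - 49*z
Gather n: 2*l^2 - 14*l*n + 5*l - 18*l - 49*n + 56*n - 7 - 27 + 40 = 2*l^2 - 13*l + n*(7 - 14*l) + 6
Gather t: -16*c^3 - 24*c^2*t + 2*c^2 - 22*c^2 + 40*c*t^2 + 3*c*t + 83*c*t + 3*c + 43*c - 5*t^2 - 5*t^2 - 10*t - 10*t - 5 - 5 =-16*c^3 - 20*c^2 + 46*c + t^2*(40*c - 10) + t*(-24*c^2 + 86*c - 20) - 10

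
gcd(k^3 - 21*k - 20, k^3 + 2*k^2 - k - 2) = k + 1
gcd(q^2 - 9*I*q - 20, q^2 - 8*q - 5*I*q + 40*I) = q - 5*I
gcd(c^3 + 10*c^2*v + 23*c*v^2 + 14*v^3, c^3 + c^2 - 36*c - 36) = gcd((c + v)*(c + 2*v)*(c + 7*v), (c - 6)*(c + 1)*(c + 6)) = 1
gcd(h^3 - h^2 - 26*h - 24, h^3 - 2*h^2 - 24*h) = h^2 - 2*h - 24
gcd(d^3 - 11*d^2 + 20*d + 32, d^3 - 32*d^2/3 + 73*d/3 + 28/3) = d - 4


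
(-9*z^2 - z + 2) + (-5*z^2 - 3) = -14*z^2 - z - 1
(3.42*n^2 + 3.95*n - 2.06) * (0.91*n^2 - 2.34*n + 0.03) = 3.1122*n^4 - 4.4083*n^3 - 11.015*n^2 + 4.9389*n - 0.0618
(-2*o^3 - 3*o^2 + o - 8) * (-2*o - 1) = 4*o^4 + 8*o^3 + o^2 + 15*o + 8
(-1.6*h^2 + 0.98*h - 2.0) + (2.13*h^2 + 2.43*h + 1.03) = 0.53*h^2 + 3.41*h - 0.97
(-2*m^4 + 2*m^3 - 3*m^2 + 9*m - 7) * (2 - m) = 2*m^5 - 6*m^4 + 7*m^3 - 15*m^2 + 25*m - 14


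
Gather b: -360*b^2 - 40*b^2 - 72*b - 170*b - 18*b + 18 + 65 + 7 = -400*b^2 - 260*b + 90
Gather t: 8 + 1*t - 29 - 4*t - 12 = -3*t - 33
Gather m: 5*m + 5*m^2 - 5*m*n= 5*m^2 + m*(5 - 5*n)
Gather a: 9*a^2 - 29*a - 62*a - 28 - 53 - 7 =9*a^2 - 91*a - 88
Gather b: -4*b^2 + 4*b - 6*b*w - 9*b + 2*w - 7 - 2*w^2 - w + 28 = -4*b^2 + b*(-6*w - 5) - 2*w^2 + w + 21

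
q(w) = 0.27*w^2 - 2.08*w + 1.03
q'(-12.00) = -8.56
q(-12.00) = 64.87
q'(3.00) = -0.46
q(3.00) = -2.78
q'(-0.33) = -2.26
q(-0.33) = 1.75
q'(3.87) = 0.01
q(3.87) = -2.98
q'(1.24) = -1.41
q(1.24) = -1.13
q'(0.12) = -2.02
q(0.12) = 0.78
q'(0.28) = -1.93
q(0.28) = 0.47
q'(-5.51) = -5.06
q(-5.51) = 20.69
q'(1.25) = -1.40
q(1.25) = -1.15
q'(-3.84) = -4.15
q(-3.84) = 13.00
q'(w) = 0.54*w - 2.08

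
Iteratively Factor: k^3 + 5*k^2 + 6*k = (k + 3)*(k^2 + 2*k) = k*(k + 3)*(k + 2)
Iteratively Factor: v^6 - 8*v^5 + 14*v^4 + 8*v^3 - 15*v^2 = (v - 5)*(v^5 - 3*v^4 - v^3 + 3*v^2) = v*(v - 5)*(v^4 - 3*v^3 - v^2 + 3*v) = v*(v - 5)*(v - 1)*(v^3 - 2*v^2 - 3*v) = v^2*(v - 5)*(v - 1)*(v^2 - 2*v - 3) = v^2*(v - 5)*(v - 1)*(v + 1)*(v - 3)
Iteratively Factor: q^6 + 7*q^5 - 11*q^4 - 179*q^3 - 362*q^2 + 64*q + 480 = (q + 4)*(q^5 + 3*q^4 - 23*q^3 - 87*q^2 - 14*q + 120) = (q - 5)*(q + 4)*(q^4 + 8*q^3 + 17*q^2 - 2*q - 24) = (q - 5)*(q + 4)^2*(q^3 + 4*q^2 + q - 6) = (q - 5)*(q + 2)*(q + 4)^2*(q^2 + 2*q - 3) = (q - 5)*(q - 1)*(q + 2)*(q + 4)^2*(q + 3)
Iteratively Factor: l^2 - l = (l)*(l - 1)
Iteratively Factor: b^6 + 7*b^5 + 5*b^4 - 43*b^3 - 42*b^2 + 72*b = (b + 3)*(b^5 + 4*b^4 - 7*b^3 - 22*b^2 + 24*b) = (b - 1)*(b + 3)*(b^4 + 5*b^3 - 2*b^2 - 24*b) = (b - 2)*(b - 1)*(b + 3)*(b^3 + 7*b^2 + 12*b) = b*(b - 2)*(b - 1)*(b + 3)*(b^2 + 7*b + 12) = b*(b - 2)*(b - 1)*(b + 3)^2*(b + 4)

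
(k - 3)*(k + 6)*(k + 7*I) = k^3 + 3*k^2 + 7*I*k^2 - 18*k + 21*I*k - 126*I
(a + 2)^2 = a^2 + 4*a + 4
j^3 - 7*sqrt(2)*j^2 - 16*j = j*(j - 8*sqrt(2))*(j + sqrt(2))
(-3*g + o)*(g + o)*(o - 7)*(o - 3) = -3*g^2*o^2 + 30*g^2*o - 63*g^2 - 2*g*o^3 + 20*g*o^2 - 42*g*o + o^4 - 10*o^3 + 21*o^2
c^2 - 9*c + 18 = (c - 6)*(c - 3)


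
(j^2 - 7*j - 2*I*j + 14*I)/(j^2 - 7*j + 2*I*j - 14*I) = (j - 2*I)/(j + 2*I)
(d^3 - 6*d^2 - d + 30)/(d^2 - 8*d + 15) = d + 2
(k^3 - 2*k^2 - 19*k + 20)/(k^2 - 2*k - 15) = (k^2 + 3*k - 4)/(k + 3)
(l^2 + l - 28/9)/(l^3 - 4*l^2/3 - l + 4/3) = (l + 7/3)/(l^2 - 1)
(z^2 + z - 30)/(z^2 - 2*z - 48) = (z - 5)/(z - 8)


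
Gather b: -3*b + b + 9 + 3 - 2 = 10 - 2*b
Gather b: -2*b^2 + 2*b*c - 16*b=-2*b^2 + b*(2*c - 16)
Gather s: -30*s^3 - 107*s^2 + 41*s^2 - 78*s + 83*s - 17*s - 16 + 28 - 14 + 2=-30*s^3 - 66*s^2 - 12*s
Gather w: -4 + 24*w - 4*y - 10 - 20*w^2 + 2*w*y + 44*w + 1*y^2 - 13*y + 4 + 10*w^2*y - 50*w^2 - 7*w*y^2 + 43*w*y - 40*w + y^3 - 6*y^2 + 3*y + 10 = w^2*(10*y - 70) + w*(-7*y^2 + 45*y + 28) + y^3 - 5*y^2 - 14*y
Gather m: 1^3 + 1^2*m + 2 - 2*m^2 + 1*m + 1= -2*m^2 + 2*m + 4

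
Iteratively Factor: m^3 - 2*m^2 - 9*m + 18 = (m - 3)*(m^2 + m - 6) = (m - 3)*(m + 3)*(m - 2)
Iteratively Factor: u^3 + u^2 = (u)*(u^2 + u) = u*(u + 1)*(u)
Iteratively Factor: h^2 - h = (h - 1)*(h)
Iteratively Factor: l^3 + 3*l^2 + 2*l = (l)*(l^2 + 3*l + 2) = l*(l + 1)*(l + 2)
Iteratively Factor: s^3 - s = (s)*(s^2 - 1) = s*(s - 1)*(s + 1)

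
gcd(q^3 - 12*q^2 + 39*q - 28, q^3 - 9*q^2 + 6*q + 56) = q^2 - 11*q + 28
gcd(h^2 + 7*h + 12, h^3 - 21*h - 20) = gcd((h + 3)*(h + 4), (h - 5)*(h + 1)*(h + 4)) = h + 4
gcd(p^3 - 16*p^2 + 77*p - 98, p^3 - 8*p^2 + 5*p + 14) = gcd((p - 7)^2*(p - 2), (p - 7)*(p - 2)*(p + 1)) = p^2 - 9*p + 14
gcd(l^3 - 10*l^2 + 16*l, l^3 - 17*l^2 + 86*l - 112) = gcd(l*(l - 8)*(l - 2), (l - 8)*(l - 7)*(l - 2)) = l^2 - 10*l + 16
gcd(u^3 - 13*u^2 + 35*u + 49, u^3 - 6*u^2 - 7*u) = u^2 - 6*u - 7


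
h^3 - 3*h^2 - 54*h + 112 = (h - 8)*(h - 2)*(h + 7)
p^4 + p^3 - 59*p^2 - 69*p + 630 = (p - 7)*(p - 3)*(p + 5)*(p + 6)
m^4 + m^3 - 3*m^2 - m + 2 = (m - 1)^2*(m + 1)*(m + 2)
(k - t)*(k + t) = k^2 - t^2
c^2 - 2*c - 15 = (c - 5)*(c + 3)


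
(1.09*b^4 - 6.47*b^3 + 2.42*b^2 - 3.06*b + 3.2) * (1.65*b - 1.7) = 1.7985*b^5 - 12.5285*b^4 + 14.992*b^3 - 9.163*b^2 + 10.482*b - 5.44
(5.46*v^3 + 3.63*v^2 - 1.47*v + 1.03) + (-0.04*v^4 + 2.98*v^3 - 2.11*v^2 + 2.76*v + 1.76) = -0.04*v^4 + 8.44*v^3 + 1.52*v^2 + 1.29*v + 2.79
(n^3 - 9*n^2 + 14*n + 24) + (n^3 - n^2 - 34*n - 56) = 2*n^3 - 10*n^2 - 20*n - 32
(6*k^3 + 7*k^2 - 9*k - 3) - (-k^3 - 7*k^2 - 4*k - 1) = 7*k^3 + 14*k^2 - 5*k - 2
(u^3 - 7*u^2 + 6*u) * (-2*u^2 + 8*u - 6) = -2*u^5 + 22*u^4 - 74*u^3 + 90*u^2 - 36*u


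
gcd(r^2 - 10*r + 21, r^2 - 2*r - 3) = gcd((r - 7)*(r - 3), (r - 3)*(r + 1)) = r - 3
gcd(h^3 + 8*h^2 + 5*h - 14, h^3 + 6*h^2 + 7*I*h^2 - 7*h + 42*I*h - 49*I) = h^2 + 6*h - 7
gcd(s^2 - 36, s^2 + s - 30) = s + 6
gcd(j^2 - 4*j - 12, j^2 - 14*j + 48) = j - 6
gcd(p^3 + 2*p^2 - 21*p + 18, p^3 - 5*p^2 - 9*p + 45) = p - 3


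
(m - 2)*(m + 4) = m^2 + 2*m - 8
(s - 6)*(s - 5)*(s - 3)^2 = s^4 - 17*s^3 + 105*s^2 - 279*s + 270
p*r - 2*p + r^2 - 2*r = (p + r)*(r - 2)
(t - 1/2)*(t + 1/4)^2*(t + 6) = t^4 + 6*t^3 - 3*t^2/16 - 37*t/32 - 3/16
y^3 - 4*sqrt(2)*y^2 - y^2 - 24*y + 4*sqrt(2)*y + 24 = (y - 1)*(y - 6*sqrt(2))*(y + 2*sqrt(2))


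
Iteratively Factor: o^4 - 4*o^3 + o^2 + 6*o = (o + 1)*(o^3 - 5*o^2 + 6*o) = (o - 3)*(o + 1)*(o^2 - 2*o) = (o - 3)*(o - 2)*(o + 1)*(o)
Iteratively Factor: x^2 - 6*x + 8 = (x - 2)*(x - 4)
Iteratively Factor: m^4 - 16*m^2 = (m + 4)*(m^3 - 4*m^2) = m*(m + 4)*(m^2 - 4*m) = m^2*(m + 4)*(m - 4)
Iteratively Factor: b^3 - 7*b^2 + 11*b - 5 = (b - 5)*(b^2 - 2*b + 1) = (b - 5)*(b - 1)*(b - 1)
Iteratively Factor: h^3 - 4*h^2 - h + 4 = (h + 1)*(h^2 - 5*h + 4) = (h - 4)*(h + 1)*(h - 1)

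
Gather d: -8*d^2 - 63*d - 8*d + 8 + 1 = -8*d^2 - 71*d + 9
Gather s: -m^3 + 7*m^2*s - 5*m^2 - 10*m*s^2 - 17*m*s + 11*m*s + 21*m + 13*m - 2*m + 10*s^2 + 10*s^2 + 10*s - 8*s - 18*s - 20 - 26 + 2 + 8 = -m^3 - 5*m^2 + 32*m + s^2*(20 - 10*m) + s*(7*m^2 - 6*m - 16) - 36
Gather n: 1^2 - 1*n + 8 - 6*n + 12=21 - 7*n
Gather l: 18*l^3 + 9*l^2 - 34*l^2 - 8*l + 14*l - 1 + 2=18*l^3 - 25*l^2 + 6*l + 1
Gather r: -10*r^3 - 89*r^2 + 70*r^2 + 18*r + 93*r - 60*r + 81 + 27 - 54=-10*r^3 - 19*r^2 + 51*r + 54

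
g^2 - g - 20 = (g - 5)*(g + 4)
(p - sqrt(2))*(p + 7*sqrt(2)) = p^2 + 6*sqrt(2)*p - 14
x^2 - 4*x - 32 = (x - 8)*(x + 4)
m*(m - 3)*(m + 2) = m^3 - m^2 - 6*m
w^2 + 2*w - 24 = (w - 4)*(w + 6)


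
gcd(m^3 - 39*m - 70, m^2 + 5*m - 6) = 1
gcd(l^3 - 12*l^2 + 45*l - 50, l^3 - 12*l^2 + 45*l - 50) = l^3 - 12*l^2 + 45*l - 50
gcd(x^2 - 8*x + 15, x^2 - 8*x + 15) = x^2 - 8*x + 15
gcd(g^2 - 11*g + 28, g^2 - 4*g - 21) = g - 7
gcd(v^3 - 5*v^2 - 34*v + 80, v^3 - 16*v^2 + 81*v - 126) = 1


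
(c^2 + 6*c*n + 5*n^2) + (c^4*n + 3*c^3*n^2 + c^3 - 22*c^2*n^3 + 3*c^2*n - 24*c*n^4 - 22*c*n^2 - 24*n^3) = c^4*n + 3*c^3*n^2 + c^3 - 22*c^2*n^3 + 3*c^2*n + c^2 - 24*c*n^4 - 22*c*n^2 + 6*c*n - 24*n^3 + 5*n^2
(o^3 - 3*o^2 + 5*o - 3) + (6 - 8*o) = o^3 - 3*o^2 - 3*o + 3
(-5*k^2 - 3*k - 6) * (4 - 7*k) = 35*k^3 + k^2 + 30*k - 24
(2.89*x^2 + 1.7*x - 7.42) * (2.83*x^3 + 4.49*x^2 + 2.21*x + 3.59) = 8.1787*x^5 + 17.7871*x^4 - 6.9787*x^3 - 19.1837*x^2 - 10.2952*x - 26.6378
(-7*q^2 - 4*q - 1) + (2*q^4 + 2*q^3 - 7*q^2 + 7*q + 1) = 2*q^4 + 2*q^3 - 14*q^2 + 3*q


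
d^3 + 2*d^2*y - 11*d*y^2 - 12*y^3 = (d - 3*y)*(d + y)*(d + 4*y)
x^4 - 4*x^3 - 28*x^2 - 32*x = x*(x - 8)*(x + 2)^2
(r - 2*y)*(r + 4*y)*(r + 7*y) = r^3 + 9*r^2*y + 6*r*y^2 - 56*y^3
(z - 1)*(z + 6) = z^2 + 5*z - 6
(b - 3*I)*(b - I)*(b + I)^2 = b^4 - 2*I*b^3 + 4*b^2 - 2*I*b + 3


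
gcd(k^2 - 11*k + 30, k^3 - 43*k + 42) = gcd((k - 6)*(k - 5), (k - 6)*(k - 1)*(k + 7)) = k - 6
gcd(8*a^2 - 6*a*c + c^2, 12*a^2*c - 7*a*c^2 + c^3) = 4*a - c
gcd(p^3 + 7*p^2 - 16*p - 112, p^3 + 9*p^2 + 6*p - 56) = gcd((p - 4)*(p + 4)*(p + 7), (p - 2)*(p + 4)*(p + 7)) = p^2 + 11*p + 28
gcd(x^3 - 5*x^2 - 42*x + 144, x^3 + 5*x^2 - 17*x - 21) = x - 3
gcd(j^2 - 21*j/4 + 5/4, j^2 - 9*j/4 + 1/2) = j - 1/4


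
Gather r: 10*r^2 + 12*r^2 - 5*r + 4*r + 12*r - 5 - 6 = 22*r^2 + 11*r - 11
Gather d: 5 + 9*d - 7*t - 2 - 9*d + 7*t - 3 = 0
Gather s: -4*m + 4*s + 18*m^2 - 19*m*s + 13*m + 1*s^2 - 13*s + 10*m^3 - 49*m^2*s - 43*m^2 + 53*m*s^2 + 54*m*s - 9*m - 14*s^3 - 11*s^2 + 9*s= 10*m^3 - 25*m^2 - 14*s^3 + s^2*(53*m - 10) + s*(-49*m^2 + 35*m)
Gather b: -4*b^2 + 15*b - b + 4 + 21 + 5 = -4*b^2 + 14*b + 30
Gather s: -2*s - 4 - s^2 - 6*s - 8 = -s^2 - 8*s - 12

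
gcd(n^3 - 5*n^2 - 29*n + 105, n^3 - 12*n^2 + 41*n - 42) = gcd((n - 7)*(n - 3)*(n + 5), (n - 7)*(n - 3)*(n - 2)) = n^2 - 10*n + 21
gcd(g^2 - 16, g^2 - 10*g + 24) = g - 4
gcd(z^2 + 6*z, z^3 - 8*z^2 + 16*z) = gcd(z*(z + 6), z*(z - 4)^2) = z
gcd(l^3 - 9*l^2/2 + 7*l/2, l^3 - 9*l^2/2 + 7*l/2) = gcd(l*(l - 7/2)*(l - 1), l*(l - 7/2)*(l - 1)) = l^3 - 9*l^2/2 + 7*l/2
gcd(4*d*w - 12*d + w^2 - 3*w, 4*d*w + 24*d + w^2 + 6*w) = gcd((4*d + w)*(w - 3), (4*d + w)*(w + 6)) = 4*d + w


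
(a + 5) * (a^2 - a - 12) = a^3 + 4*a^2 - 17*a - 60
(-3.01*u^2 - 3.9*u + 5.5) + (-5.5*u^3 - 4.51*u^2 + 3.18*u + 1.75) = -5.5*u^3 - 7.52*u^2 - 0.72*u + 7.25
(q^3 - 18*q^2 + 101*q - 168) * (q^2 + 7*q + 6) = q^5 - 11*q^4 - 19*q^3 + 431*q^2 - 570*q - 1008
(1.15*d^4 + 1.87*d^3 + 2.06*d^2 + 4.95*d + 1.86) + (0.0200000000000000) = 1.15*d^4 + 1.87*d^3 + 2.06*d^2 + 4.95*d + 1.88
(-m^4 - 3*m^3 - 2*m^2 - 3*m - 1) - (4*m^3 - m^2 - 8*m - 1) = -m^4 - 7*m^3 - m^2 + 5*m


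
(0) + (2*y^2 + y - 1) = 2*y^2 + y - 1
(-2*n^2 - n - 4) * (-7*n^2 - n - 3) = 14*n^4 + 9*n^3 + 35*n^2 + 7*n + 12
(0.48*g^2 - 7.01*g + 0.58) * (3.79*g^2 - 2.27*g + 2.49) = 1.8192*g^4 - 27.6575*g^3 + 19.3061*g^2 - 18.7715*g + 1.4442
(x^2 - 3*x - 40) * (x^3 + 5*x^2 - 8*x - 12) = x^5 + 2*x^4 - 63*x^3 - 188*x^2 + 356*x + 480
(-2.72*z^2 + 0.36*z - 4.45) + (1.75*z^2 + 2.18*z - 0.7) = -0.97*z^2 + 2.54*z - 5.15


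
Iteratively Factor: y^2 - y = (y - 1)*(y)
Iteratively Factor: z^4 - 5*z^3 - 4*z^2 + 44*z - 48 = (z - 2)*(z^3 - 3*z^2 - 10*z + 24) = (z - 4)*(z - 2)*(z^2 + z - 6) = (z - 4)*(z - 2)^2*(z + 3)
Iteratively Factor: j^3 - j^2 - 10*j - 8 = (j + 1)*(j^2 - 2*j - 8) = (j - 4)*(j + 1)*(j + 2)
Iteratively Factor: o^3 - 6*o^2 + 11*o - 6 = (o - 1)*(o^2 - 5*o + 6) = (o - 2)*(o - 1)*(o - 3)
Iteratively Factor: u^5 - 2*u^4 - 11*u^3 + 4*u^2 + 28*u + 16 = (u + 1)*(u^4 - 3*u^3 - 8*u^2 + 12*u + 16) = (u + 1)^2*(u^3 - 4*u^2 - 4*u + 16) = (u - 4)*(u + 1)^2*(u^2 - 4) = (u - 4)*(u - 2)*(u + 1)^2*(u + 2)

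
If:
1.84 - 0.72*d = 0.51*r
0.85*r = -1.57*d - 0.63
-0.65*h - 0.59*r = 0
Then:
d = -9.99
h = -16.08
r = 17.71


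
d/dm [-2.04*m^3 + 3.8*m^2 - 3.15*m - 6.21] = -6.12*m^2 + 7.6*m - 3.15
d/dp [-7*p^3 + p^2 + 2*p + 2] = -21*p^2 + 2*p + 2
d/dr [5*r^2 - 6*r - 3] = 10*r - 6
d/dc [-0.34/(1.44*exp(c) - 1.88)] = 0.4896*exp(c)/(1.44*exp(c) - 1.88)^2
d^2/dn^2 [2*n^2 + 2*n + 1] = 4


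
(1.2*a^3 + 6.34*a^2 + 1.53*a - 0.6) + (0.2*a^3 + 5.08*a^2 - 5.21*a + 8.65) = 1.4*a^3 + 11.42*a^2 - 3.68*a + 8.05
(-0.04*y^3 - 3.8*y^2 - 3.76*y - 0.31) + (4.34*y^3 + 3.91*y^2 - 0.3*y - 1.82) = 4.3*y^3 + 0.11*y^2 - 4.06*y - 2.13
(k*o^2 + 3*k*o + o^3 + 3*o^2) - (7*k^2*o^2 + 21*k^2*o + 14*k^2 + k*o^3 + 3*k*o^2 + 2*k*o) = -7*k^2*o^2 - 21*k^2*o - 14*k^2 - k*o^3 - 2*k*o^2 + k*o + o^3 + 3*o^2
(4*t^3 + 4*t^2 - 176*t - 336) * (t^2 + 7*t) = 4*t^5 + 32*t^4 - 148*t^3 - 1568*t^2 - 2352*t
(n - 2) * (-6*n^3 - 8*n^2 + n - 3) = -6*n^4 + 4*n^3 + 17*n^2 - 5*n + 6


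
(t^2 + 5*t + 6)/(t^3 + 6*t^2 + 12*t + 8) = (t + 3)/(t^2 + 4*t + 4)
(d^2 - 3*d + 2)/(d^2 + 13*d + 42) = (d^2 - 3*d + 2)/(d^2 + 13*d + 42)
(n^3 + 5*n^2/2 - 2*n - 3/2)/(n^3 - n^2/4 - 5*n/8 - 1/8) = 4*(n + 3)/(4*n + 1)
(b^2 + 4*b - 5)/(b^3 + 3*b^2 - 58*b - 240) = (b - 1)/(b^2 - 2*b - 48)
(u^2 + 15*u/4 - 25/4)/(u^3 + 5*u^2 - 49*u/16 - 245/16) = 4*(4*u - 5)/(16*u^2 - 49)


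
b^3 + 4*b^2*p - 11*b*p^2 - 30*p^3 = (b - 3*p)*(b + 2*p)*(b + 5*p)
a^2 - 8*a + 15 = (a - 5)*(a - 3)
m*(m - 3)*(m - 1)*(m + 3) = m^4 - m^3 - 9*m^2 + 9*m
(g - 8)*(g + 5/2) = g^2 - 11*g/2 - 20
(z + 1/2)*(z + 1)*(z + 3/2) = z^3 + 3*z^2 + 11*z/4 + 3/4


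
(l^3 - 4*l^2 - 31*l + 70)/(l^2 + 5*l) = l - 9 + 14/l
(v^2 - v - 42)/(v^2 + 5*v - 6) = (v - 7)/(v - 1)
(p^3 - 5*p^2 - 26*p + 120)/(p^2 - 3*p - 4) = (p^2 - p - 30)/(p + 1)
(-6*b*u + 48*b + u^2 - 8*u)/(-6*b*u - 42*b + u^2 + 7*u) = (u - 8)/(u + 7)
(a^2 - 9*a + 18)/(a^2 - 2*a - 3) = (a - 6)/(a + 1)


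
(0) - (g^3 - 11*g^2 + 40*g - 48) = -g^3 + 11*g^2 - 40*g + 48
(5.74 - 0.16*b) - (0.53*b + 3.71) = 2.03 - 0.69*b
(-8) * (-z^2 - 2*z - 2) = 8*z^2 + 16*z + 16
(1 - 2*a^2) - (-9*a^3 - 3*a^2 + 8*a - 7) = 9*a^3 + a^2 - 8*a + 8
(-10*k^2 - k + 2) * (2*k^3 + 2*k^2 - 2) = -20*k^5 - 22*k^4 + 2*k^3 + 24*k^2 + 2*k - 4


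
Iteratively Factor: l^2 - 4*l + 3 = (l - 1)*(l - 3)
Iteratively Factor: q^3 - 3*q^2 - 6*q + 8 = (q - 1)*(q^2 - 2*q - 8) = (q - 4)*(q - 1)*(q + 2)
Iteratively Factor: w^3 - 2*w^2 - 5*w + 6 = (w + 2)*(w^2 - 4*w + 3) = (w - 1)*(w + 2)*(w - 3)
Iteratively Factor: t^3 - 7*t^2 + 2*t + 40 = (t + 2)*(t^2 - 9*t + 20) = (t - 5)*(t + 2)*(t - 4)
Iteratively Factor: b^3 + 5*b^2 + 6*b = (b)*(b^2 + 5*b + 6) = b*(b + 2)*(b + 3)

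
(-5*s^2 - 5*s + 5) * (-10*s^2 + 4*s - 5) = 50*s^4 + 30*s^3 - 45*s^2 + 45*s - 25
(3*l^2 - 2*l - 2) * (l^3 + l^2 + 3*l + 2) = 3*l^5 + l^4 + 5*l^3 - 2*l^2 - 10*l - 4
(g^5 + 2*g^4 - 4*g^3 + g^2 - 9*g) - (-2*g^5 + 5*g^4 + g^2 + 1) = 3*g^5 - 3*g^4 - 4*g^3 - 9*g - 1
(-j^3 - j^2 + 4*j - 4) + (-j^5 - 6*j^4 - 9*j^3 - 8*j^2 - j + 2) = -j^5 - 6*j^4 - 10*j^3 - 9*j^2 + 3*j - 2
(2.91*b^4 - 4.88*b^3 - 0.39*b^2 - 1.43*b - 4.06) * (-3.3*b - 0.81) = -9.603*b^5 + 13.7469*b^4 + 5.2398*b^3 + 5.0349*b^2 + 14.5563*b + 3.2886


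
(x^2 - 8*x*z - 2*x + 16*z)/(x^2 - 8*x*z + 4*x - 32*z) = (x - 2)/(x + 4)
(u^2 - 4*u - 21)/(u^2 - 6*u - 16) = (-u^2 + 4*u + 21)/(-u^2 + 6*u + 16)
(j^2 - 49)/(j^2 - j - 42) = (j + 7)/(j + 6)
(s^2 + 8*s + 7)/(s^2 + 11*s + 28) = (s + 1)/(s + 4)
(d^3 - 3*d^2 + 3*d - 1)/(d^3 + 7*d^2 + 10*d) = (d^3 - 3*d^2 + 3*d - 1)/(d*(d^2 + 7*d + 10))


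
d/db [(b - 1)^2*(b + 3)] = (b - 1)*(3*b + 5)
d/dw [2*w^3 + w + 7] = 6*w^2 + 1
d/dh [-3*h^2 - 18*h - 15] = -6*h - 18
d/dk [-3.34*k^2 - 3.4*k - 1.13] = -6.68*k - 3.4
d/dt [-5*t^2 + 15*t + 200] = 15 - 10*t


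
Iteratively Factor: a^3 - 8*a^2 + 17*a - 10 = (a - 2)*(a^2 - 6*a + 5) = (a - 5)*(a - 2)*(a - 1)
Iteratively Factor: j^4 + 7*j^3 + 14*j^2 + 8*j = (j + 2)*(j^3 + 5*j^2 + 4*j) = (j + 1)*(j + 2)*(j^2 + 4*j) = (j + 1)*(j + 2)*(j + 4)*(j)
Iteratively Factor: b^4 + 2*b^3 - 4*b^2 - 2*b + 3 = (b + 3)*(b^3 - b^2 - b + 1) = (b - 1)*(b + 3)*(b^2 - 1) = (b - 1)*(b + 1)*(b + 3)*(b - 1)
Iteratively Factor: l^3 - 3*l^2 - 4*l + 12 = (l + 2)*(l^2 - 5*l + 6) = (l - 2)*(l + 2)*(l - 3)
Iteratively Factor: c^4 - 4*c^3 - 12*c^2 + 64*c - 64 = (c - 4)*(c^3 - 12*c + 16) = (c - 4)*(c - 2)*(c^2 + 2*c - 8) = (c - 4)*(c - 2)^2*(c + 4)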